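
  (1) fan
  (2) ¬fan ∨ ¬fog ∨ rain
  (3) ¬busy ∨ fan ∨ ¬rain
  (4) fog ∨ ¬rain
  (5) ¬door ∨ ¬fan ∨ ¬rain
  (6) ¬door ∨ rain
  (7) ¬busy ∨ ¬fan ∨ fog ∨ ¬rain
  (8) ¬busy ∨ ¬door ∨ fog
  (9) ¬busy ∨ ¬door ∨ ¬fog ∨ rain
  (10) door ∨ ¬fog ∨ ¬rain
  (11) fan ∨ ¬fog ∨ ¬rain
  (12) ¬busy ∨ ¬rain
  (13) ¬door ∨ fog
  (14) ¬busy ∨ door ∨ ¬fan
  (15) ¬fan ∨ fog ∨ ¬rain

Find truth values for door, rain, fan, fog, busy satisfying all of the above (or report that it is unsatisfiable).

door = False, rain = False, fan = True, fog = False, busy = False

Unit clause (fan) forces fan = True.
Set door = False.
  then (¬busy ∨ door ∨ ¬fan) forces busy = False.
Set rain = False.
  then (¬fan ∨ ¬fog ∨ rain) forces fog = False.
All clauses satisfied.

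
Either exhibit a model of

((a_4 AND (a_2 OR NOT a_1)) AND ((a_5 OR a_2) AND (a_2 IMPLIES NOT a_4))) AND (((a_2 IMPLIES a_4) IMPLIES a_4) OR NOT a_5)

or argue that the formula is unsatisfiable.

a_1: False, a_2: False, a_4: True, a_5: True

  (a_4 AND (a_2 OR NOT a_1)) AND ((a_5 OR a_2) AND (a_2 IMPLIES NOT a_4)) = True
    a_4 AND (a_2 OR NOT a_1) = True
      a_2 OR NOT a_1 = True
        NOT a_1 = True
    (a_5 OR a_2) AND (a_2 IMPLIES NOT a_4) = True
      a_5 OR a_2 = True
      a_2 IMPLIES NOT a_4 = True
        NOT a_4 = False
  ((a_2 IMPLIES a_4) IMPLIES a_4) OR NOT a_5 = True
    (a_2 IMPLIES a_4) IMPLIES a_4 = True
      a_2 IMPLIES a_4 = True
    NOT a_5 = False
Both conjuncts True, so the formula holds.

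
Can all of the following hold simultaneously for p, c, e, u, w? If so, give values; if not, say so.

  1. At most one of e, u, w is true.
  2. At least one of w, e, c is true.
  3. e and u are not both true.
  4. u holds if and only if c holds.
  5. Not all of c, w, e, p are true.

p = False, c = False, e = False, u = False, w = True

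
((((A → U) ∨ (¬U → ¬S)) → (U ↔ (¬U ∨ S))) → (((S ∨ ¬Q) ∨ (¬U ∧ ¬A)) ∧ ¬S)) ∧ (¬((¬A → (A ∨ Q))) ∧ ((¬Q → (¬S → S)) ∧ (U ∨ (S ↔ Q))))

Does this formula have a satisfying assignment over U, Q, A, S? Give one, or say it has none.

Case A = True: the conjunct ¬((¬A → (A ∨ Q))) becomes ¬((False → True)) = False.
Case A = False: the formula simplifies to ((U ↔ (¬U ∨ S)) → (((S ∨ ¬Q) ∨ ¬U) ∧ ¬S)) ∧ (¬Q ∧ ((¬Q → (¬S → S)) ∧ (U ∨ (S ↔ Q)))).
  Q = True: the conjunct ¬Q is False.
  Q = False: simplifies to ((U ↔ (¬U ∨ S)) → ¬S) ∧ ((¬S → S) ∧ (U ∨ ¬S)).
    S = True: simplifies to ¬U ∧ U.
      U = True: the conjunct ¬U is False.
      U = False: the conjunct U is False.
    S = False: the conjunct ¬S → S becomes ¬False → False = False.
Both cases fail — unsatisfiable.

No satisfying assignment exists.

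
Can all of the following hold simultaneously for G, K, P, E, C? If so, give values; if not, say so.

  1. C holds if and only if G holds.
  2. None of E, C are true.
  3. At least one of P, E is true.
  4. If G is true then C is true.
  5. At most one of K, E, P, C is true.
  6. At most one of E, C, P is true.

G = False, K = False, P = True, E = False, C = False

  (1) C=F, G=F — same ✓
  (2) {E, C}: 0 true — none ✓
  (3) {P, E}: 1 true — at least one ✓
  (4) G=F ⇒ C: vacuous ✓
  (5) {K, E, P, C}: 1 true — at most one ✓
  (6) {E, C, P}: 1 true — at most one ✓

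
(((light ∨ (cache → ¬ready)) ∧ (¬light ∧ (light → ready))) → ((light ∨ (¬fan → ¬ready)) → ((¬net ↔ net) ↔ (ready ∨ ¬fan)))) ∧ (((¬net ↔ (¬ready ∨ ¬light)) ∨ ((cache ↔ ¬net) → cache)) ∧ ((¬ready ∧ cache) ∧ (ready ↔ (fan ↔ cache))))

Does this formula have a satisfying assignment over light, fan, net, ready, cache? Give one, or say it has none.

light=T, fan=F, net=F, ready=F, cache=T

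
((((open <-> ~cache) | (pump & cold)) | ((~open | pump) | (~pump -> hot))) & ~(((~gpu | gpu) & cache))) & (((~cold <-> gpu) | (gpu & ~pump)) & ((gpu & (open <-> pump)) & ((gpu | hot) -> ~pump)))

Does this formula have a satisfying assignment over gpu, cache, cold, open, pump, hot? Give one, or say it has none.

gpu: True; cache: False; cold: False; open: False; pump: False; hot: True

  (((open <-> ~cache) | (pump & cold)) | ((~open | pump) | (~pump -> hot))) & ~(((~gpu | gpu) & cache)) = True
    ((open <-> ~cache) | (pump & cold)) | ((~open | pump) | (~pump -> hot)) = True
      (open <-> ~cache) | (pump & cold) = False
        open <-> ~cache = False
          ~cache = True
        pump & cold = False
      (~open | pump) | (~pump -> hot) = True
        ~open | pump = True
          ~open = True
        ~pump -> hot = True
          ~pump = True
    ~(((~gpu | gpu) & cache)) = True
      (~gpu | gpu) & cache = False
        ~gpu | gpu = True
          ~gpu = False
  ((~cold <-> gpu) | (gpu & ~pump)) & ((gpu & (open <-> pump)) & ((gpu | hot) -> ~pump)) = True
    (~cold <-> gpu) | (gpu & ~pump) = True
      ~cold <-> gpu = True
        ~cold = True
      gpu & ~pump = True
        ~pump = True
    (gpu & (open <-> pump)) & ((gpu | hot) -> ~pump) = True
      gpu & (open <-> pump) = True
        open <-> pump = True
      (gpu | hot) -> ~pump = True
        gpu | hot = True
        ~pump = True
Both conjuncts True, so the formula holds.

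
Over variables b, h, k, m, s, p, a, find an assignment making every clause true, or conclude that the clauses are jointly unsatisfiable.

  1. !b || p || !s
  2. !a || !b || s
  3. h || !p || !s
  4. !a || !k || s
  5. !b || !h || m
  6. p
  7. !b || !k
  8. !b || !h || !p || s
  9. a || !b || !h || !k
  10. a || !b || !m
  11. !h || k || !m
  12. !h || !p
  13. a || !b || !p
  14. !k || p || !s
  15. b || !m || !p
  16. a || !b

b = False, h = False, k = True, m = False, s = False, p = True, a = False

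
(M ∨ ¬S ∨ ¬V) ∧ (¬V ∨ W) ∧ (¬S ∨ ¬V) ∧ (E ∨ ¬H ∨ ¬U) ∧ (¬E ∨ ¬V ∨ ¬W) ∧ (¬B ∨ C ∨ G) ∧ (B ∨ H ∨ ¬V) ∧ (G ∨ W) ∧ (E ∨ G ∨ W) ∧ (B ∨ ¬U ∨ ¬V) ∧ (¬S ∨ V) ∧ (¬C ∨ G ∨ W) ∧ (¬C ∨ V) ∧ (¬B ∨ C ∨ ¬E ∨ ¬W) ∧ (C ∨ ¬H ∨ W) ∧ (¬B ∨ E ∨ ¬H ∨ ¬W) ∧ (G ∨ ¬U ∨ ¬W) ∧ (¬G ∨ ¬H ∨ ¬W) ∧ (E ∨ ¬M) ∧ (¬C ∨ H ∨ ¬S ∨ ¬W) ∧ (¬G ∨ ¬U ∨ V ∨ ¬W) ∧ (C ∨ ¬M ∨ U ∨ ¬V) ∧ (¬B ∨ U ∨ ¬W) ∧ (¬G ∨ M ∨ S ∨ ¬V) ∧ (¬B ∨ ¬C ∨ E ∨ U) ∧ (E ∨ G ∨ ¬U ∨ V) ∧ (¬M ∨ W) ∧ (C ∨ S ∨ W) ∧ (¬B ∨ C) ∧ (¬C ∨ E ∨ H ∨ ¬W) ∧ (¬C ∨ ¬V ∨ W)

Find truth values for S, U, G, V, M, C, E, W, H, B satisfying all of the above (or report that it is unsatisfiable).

Try S = True:
  (¬S ∨ ¬V) forces V = False.
  clause (¬S ∨ V) is falsified — backtrack.
So S = False.
Set U = False.
Set G = False.
  then (G ∨ W) forces W = True.
  then (¬B ∨ U ∨ ¬W) forces B = False.
Set V = False.
  then (¬C ∨ V) forces C = False.
Set M = False.
Set E = False.
Set H = False.
All clauses satisfied.

S=F; U=F; G=F; V=F; M=F; C=F; E=F; W=T; H=F; B=F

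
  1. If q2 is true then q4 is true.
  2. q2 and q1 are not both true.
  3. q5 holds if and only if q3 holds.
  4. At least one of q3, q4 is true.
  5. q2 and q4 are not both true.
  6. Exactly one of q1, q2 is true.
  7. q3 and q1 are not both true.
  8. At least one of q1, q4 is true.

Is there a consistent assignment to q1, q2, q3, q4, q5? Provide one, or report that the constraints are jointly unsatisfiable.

q1 = True, q2 = False, q3 = False, q4 = True, q5 = False

  (1) q2=F ⇒ q4: vacuous ✓
  (2) q2=F, q1=T — not both ✓
  (3) q5=F, q3=F — same ✓
  (4) {q3, q4}: 1 true — at least one ✓
  (5) q2=F, q4=T — not both ✓
  (6) {q1, q2}: 1 true — exactly one ✓
  (7) q3=F, q1=T — not both ✓
  (8) {q1, q4}: 2 true — at least one ✓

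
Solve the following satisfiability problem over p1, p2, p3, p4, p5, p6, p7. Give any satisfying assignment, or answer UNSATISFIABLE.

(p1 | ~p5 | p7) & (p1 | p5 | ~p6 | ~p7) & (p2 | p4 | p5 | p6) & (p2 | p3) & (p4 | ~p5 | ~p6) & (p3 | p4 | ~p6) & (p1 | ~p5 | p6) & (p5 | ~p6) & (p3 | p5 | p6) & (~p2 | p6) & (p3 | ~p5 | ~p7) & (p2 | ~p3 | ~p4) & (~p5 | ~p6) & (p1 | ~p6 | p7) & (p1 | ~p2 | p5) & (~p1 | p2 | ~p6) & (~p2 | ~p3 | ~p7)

p1 = True, p2 = False, p3 = True, p4 = False, p5 = True, p6 = False, p7 = True

Set p1 = True.
Set p2 = False.
  then (p2 | p3) forces p3 = True.
  then (p2 | ~p3 | ~p4) forces p4 = False.
  then (~p1 | p2 | ~p6) forces p6 = False.
  then (p2 | p4 | p5 | p6) forces p5 = True.
Set p7 = True.
All clauses satisfied.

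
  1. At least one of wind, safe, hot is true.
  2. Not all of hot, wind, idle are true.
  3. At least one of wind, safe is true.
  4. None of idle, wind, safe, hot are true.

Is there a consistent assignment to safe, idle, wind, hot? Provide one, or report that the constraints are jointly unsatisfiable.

Case safe = True:
  Constraint (4) is violated (safe=T) — contradiction.
Case safe = False:
  (3) with safe=F forces wind = True.
  Constraint (4) is violated (wind=T) — contradiction.
Both cases fail — unsatisfiable.

Unsatisfiable — no assignment works.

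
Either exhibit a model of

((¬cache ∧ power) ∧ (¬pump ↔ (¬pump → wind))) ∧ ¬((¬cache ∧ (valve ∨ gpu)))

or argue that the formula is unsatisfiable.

cache: False, pump: False, valve: False, gpu: False, wind: True, power: True

  (¬cache ∧ power) ∧ (¬pump ↔ (¬pump → wind)) = True
    ¬cache ∧ power = True
      ¬cache = True
    ¬pump ↔ (¬pump → wind) = True
      ¬pump = True
      ¬pump → wind = True
        ¬pump = True
  ¬((¬cache ∧ (valve ∨ gpu))) = True
    ¬cache ∧ (valve ∨ gpu) = False
      ¬cache = True
      valve ∨ gpu = False
Both conjuncts True, so the formula holds.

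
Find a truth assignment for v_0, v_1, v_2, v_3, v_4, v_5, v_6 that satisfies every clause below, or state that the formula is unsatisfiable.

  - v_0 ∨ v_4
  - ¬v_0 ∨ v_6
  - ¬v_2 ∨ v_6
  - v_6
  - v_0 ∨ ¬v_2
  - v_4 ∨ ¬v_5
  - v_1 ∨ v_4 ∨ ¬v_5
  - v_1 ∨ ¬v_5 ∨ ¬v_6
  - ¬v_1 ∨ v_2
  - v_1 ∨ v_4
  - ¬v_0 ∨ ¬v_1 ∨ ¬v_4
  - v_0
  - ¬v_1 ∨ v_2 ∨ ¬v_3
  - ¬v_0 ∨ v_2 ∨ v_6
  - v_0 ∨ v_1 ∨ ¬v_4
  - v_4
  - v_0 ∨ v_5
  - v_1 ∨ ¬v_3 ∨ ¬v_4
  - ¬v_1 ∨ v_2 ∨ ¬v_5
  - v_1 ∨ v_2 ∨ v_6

Unit clause (v_6) forces v_6 = True.
Unit clause (v_0) forces v_0 = True.
Unit clause (v_4) forces v_4 = True.
In (¬v_0 ∨ ¬v_1 ∨ ¬v_4) only ¬v_1 is left, so v_1 = False.
In (v_1 ∨ ¬v_3 ∨ ¬v_4) only ¬v_3 is left, so v_3 = False.
In (v_1 ∨ ¬v_5 ∨ ¬v_6) only ¬v_5 is left, so v_5 = False.
Set v_2 = False.
All clauses satisfied.

v_0: True, v_1: False, v_2: False, v_3: False, v_4: True, v_5: False, v_6: True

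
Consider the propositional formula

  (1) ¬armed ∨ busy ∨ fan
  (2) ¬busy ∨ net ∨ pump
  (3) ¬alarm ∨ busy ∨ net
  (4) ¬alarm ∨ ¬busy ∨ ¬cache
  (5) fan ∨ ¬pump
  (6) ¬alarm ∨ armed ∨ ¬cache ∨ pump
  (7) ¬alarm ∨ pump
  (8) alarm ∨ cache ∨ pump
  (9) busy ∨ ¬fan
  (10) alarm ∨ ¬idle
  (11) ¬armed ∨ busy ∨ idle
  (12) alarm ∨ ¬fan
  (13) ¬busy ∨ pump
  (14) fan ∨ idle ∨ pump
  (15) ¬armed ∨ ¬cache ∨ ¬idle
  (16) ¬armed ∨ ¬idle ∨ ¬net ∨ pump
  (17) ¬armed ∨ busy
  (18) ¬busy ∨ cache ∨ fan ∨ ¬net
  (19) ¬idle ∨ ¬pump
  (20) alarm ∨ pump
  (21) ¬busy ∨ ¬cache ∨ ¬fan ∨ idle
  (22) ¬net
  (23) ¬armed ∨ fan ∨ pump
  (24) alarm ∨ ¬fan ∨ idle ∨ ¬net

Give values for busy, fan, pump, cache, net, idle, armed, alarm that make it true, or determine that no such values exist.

Unit clause (¬net) forces net = False.
Try busy = False:
  (¬alarm ∨ busy ∨ net) forces alarm = False.
  (busy ∨ ¬fan) forces fan = False.
  (¬armed ∨ busy ∨ fan) forces armed = False.
  (fan ∨ ¬pump) forces pump = False.
  clause (alarm ∨ pump) is falsified — backtrack.
So busy = True.
  then (¬busy ∨ net ∨ pump) forces pump = True.
  then (fan ∨ ¬pump) forces fan = True.
  then (alarm ∨ ¬fan) forces alarm = True.
  then (¬idle ∨ ¬pump) forces idle = False.
  then (¬busy ∨ ¬cache ∨ ¬fan ∨ idle) forces cache = False.
Set armed = True.
All clauses satisfied.

busy=T, fan=T, pump=T, cache=F, net=F, idle=F, armed=T, alarm=T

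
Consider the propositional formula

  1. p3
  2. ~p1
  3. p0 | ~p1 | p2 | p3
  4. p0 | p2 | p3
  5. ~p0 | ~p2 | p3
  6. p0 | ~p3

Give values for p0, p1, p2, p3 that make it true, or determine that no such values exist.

Unit clause (p3) forces p3 = True.
Unit clause (~p1) forces p1 = False.
In (p0 | ~p3) only p0 is left, so p0 = True.
Set p2 = True.
Check each clause:
  (p3): p3 holds.
  (~p1): ~p1 holds.
  (p0 | ~p1 | p2 | p3): p0 holds.
  (p0 | p2 | p3): p0 holds.
  (~p0 | ~p2 | p3): p3 holds.
  (p0 | ~p3): p0 holds.
All clauses satisfied.

p0 = True; p1 = False; p2 = True; p3 = True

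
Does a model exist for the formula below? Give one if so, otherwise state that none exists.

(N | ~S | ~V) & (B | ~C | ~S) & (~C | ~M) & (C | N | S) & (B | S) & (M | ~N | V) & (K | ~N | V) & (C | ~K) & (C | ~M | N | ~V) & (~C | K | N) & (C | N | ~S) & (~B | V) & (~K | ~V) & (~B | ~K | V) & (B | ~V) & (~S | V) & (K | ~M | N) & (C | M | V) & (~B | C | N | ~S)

Set K = False.
Set C = False.
Set M = True.
  then (K | ~M | N) forces N = True.
  then (K | ~N | V) forces V = True.
  then (B | ~V) forces B = True.
Set S = False.
All clauses satisfied.

K=F, C=F, M=T, B=T, N=T, S=F, V=T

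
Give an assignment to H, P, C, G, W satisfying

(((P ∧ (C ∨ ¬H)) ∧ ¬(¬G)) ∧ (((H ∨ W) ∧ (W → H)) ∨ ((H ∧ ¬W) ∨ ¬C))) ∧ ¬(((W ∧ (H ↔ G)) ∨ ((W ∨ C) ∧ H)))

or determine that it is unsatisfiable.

H=F, P=T, C=F, G=T, W=F

  ((P ∧ (C ∨ ¬H)) ∧ ¬(¬G)) ∧ (((H ∨ W) ∧ (W → H)) ∨ ((H ∧ ¬W) ∨ ¬C)) = True
    (P ∧ (C ∨ ¬H)) ∧ ¬(¬G) = True
      P ∧ (C ∨ ¬H) = True
        C ∨ ¬H = True
          ¬H = True
      ¬(¬G) = True
        ¬G = False
    ((H ∨ W) ∧ (W → H)) ∨ ((H ∧ ¬W) ∨ ¬C) = True
      (H ∨ W) ∧ (W → H) = False
        H ∨ W = False
        W → H = True
      (H ∧ ¬W) ∨ ¬C = True
        H ∧ ¬W = False
          ¬W = True
        ¬C = True
  ¬(((W ∧ (H ↔ G)) ∨ ((W ∨ C) ∧ H))) = True
    (W ∧ (H ↔ G)) ∨ ((W ∨ C) ∧ H) = False
      W ∧ (H ↔ G) = False
        H ↔ G = False
      (W ∨ C) ∧ H = False
        W ∨ C = False
Both conjuncts True, so the formula holds.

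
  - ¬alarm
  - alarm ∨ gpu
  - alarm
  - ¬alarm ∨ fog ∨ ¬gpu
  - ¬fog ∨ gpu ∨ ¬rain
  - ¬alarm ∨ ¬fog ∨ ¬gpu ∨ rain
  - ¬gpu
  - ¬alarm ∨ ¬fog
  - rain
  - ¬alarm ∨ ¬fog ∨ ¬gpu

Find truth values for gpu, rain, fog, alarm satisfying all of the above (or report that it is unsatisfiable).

Unsatisfiable — no assignment works.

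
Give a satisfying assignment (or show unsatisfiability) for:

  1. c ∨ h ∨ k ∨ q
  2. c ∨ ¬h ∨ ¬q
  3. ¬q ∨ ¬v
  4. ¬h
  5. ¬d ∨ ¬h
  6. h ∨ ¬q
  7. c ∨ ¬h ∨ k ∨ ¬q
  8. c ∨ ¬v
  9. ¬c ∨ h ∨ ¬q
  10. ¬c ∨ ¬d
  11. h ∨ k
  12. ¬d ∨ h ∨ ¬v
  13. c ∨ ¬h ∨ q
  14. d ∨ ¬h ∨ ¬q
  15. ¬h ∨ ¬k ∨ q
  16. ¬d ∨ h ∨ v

Unit clause (¬h) forces h = False.
In (h ∨ ¬q) only ¬q is left, so q = False.
In (h ∨ k) only k is left, so k = True.
Set v = False.
  then (¬d ∨ h ∨ v) forces d = False.
Set c = False.
All clauses satisfied.

h: False, k: True, v: False, d: False, q: False, c: False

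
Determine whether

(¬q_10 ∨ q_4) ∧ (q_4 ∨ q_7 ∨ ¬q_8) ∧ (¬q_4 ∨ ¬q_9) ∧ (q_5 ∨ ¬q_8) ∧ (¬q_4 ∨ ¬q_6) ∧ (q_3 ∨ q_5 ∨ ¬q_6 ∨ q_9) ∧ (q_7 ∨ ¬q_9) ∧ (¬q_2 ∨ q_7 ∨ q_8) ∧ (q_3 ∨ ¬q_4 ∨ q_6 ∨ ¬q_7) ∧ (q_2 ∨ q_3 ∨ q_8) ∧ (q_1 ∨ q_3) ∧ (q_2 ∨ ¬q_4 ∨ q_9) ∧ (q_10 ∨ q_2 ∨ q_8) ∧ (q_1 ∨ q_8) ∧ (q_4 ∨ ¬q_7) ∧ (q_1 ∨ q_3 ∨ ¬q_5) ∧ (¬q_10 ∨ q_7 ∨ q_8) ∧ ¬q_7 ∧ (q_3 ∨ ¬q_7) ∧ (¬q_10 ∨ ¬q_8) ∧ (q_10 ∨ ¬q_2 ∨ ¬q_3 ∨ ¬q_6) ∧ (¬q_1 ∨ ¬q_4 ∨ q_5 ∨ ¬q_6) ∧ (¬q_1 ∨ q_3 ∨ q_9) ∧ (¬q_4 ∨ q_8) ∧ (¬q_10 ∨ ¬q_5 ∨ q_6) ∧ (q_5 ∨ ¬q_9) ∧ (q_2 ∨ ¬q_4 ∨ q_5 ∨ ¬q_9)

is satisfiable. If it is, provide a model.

q_1: True, q_2: True, q_3: True, q_4: True, q_5: True, q_6: False, q_7: False, q_8: True, q_9: False, q_10: False

Unit clause (¬q_7) forces q_7 = False.
In (q_7 ∨ ¬q_9) only ¬q_9 is left, so q_9 = False.
Set q_1 = True.
  then (¬q_1 ∨ q_3 ∨ q_9) forces q_3 = True.
Try q_2 = False:
  (q_2 ∨ ¬q_4 ∨ q_9) forces q_4 = False.
  (¬q_10 ∨ q_4) forces q_10 = False.
  (q_4 ∨ q_7 ∨ ¬q_8) forces q_8 = False.
  clause (q_10 ∨ q_2 ∨ q_8) is falsified — backtrack.
So q_2 = True.
  then (¬q_2 ∨ q_7 ∨ q_8) forces q_8 = True.
  then (¬q_10 ∨ ¬q_8) forces q_10 = False.
  then (q_10 ∨ ¬q_2 ∨ ¬q_3 ∨ ¬q_6) forces q_6 = False.
  then (q_4 ∨ q_7 ∨ ¬q_8) forces q_4 = True.
  then (q_5 ∨ ¬q_8) forces q_5 = True.
All clauses satisfied.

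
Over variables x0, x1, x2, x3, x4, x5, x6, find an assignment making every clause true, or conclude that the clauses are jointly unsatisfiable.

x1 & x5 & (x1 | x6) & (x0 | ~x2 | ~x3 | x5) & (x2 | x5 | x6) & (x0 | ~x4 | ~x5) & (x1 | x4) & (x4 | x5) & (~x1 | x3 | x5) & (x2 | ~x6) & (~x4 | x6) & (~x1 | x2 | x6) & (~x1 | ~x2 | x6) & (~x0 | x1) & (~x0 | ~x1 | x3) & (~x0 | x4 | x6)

Unit clause (x1) forces x1 = True.
Unit clause (x5) forces x5 = True.
Set x0 = True.
  then (~x0 | ~x1 | x3) forces x3 = True.
Set x2 = True.
  then (~x1 | ~x2 | x6) forces x6 = True.
Set x4 = True.
All clauses satisfied.

x0 = True; x1 = True; x2 = True; x3 = True; x4 = True; x5 = True; x6 = True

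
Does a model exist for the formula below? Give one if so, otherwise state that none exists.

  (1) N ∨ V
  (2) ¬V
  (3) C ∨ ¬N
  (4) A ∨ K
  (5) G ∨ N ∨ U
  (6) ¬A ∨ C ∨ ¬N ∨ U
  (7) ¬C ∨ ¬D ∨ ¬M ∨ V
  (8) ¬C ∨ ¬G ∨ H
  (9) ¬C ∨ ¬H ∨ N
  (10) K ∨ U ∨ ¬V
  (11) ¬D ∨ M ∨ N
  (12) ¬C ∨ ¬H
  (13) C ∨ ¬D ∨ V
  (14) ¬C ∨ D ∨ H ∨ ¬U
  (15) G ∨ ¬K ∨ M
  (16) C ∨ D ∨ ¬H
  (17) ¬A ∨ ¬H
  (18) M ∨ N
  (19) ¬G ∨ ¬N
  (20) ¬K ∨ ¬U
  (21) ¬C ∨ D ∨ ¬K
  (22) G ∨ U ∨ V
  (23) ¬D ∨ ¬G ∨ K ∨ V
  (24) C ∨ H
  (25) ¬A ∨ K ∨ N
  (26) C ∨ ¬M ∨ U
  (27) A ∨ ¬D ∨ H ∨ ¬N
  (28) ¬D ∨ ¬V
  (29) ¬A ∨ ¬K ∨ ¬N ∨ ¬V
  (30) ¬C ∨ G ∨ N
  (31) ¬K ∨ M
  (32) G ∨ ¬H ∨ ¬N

Unit clause (¬V) forces V = False.
In (N ∨ V) only N is left, so N = True.
In (C ∨ ¬N) only C is left, so C = True.
In (¬C ∨ ¬H) only ¬H is left, so H = False.
In (¬G ∨ ¬N) only ¬G is left, so G = False.
In (G ∨ U ∨ V) only U is left, so U = True.
In (¬C ∨ D ∨ H ∨ ¬U) only D is left, so D = True.
In (¬K ∨ ¬U) only ¬K is left, so K = False.
In (A ∨ ¬D ∨ H ∨ ¬N) only A is left, so A = True.
In (¬C ∨ ¬D ∨ ¬M ∨ V) only ¬M is left, so M = False.
All clauses satisfied.

A: True, M: False, U: True, N: True, G: False, H: False, K: False, D: True, C: True, V: False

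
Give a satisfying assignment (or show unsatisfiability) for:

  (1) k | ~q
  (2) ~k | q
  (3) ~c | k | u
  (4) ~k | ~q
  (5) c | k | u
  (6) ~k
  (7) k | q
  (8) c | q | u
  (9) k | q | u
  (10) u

Case k = True:
  Clause (~k) is falsified — contradiction.
Case k = False:
  (k | ~q) forces q = False.
  Clause (k | q) is falsified — contradiction.
Both cases fail, so the formula is unsatisfiable.

Unsatisfiable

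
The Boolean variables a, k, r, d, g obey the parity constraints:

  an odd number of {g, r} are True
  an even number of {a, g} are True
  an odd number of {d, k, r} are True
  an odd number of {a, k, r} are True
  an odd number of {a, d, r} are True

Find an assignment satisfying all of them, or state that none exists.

a: False, k: False, r: True, d: False, g: False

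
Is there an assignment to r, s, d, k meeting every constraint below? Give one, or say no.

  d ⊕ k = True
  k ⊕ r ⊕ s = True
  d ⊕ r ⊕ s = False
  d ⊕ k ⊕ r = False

r=T; s=T; d=F; k=T

d ⊕ k = F ⊕ T = True ✓
k ⊕ r ⊕ s = T ⊕ T ⊕ T = True ✓
d ⊕ r ⊕ s = F ⊕ T ⊕ T = False ✓
d ⊕ k ⊕ r = F ⊕ T ⊕ T = False ✓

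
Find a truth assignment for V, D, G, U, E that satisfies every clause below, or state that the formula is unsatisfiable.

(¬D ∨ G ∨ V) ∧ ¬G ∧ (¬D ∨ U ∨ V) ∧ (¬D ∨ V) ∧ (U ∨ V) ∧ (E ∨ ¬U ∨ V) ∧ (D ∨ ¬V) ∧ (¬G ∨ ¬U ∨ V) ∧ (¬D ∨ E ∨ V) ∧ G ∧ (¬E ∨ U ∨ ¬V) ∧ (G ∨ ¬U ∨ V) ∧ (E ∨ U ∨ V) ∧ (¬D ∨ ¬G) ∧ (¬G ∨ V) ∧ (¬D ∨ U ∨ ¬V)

Case G = True:
  Clause (¬G) is falsified — contradiction.
Case G = False:
  Clause (G) is falsified — contradiction.
Both cases fail, so the formula is unsatisfiable.

No satisfying assignment exists.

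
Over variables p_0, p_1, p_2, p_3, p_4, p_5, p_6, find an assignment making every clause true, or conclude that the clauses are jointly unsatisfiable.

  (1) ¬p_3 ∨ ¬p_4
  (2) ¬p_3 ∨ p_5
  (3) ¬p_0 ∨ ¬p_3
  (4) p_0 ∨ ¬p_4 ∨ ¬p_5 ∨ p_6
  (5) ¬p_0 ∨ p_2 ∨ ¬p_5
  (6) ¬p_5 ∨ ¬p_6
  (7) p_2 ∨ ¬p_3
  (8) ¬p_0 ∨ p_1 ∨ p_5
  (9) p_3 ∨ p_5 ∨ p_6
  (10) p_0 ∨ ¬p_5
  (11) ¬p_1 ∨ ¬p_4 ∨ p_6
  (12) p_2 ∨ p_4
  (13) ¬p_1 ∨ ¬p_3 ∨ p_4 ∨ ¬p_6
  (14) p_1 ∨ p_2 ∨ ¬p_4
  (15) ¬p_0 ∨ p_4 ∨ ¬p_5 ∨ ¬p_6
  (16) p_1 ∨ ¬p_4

p_0=F; p_1=T; p_2=T; p_3=F; p_4=T; p_5=F; p_6=T

Set p_0 = False.
  then (p_0 ∨ ¬p_5) forces p_5 = False.
  then (¬p_3 ∨ p_5) forces p_3 = False.
  then (p_3 ∨ p_5 ∨ p_6) forces p_6 = True.
Set p_1 = True.
Set p_2 = True.
Set p_4 = True.
All clauses satisfied.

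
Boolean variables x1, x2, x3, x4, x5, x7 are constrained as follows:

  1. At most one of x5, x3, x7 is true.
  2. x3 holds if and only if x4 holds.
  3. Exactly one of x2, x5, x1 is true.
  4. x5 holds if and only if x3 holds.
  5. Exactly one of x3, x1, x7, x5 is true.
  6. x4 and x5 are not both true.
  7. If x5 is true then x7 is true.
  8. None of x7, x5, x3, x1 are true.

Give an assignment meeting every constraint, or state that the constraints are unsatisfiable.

Unsatisfiable — no assignment works.

Case x1 = True:
  Constraint (8) is violated (x1=T) — contradiction.
Case x1 = False:
  (8) forces x7 = False.
  (7) with x7=F forces x5 = False.
  (3) with x5=F, x1=F forces x2 = True.
  (4) with x5=F forces x3 = False.
  Constraint (5) is violated (x3=F, x1=F, x7=F, x5=F) — contradiction.
Both cases fail — unsatisfiable.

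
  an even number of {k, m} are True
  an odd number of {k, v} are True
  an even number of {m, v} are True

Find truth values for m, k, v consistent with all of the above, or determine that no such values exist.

Adding constraints 1, 2, 3 mod 2: every variable appears an even number of times on the left, so the left side is 0.
But the right sides sum to 1 (mod 2). 0 ≠ 1 — the system is inconsistent.

Unsatisfiable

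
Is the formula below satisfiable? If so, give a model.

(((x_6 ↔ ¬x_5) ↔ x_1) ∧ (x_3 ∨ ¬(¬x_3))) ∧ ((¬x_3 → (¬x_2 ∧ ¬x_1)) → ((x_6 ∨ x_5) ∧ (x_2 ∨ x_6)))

x_1 = True, x_2 = True, x_3 = True, x_5 = False, x_6 = True

  ((x_6 ↔ ¬x_5) ↔ x_1) ∧ (x_3 ∨ ¬(¬x_3)) = True
    (x_6 ↔ ¬x_5) ↔ x_1 = True
      x_6 ↔ ¬x_5 = True
        ¬x_5 = True
    x_3 ∨ ¬(¬x_3) = True
      ¬(¬x_3) = True
        ¬x_3 = False
  (¬x_3 → (¬x_2 ∧ ¬x_1)) → ((x_6 ∨ x_5) ∧ (x_2 ∨ x_6)) = True
    ¬x_3 → (¬x_2 ∧ ¬x_1) = True
      ¬x_3 = False
      ¬x_2 ∧ ¬x_1 = False
        ¬x_2 = False
        ¬x_1 = False
    (x_6 ∨ x_5) ∧ (x_2 ∨ x_6) = True
      x_6 ∨ x_5 = True
      x_2 ∨ x_6 = True
Both conjuncts True, so the formula holds.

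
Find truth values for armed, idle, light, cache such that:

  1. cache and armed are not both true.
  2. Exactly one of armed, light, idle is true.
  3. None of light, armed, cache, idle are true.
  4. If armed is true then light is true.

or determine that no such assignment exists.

Case armed = True:
  Constraint (3) is violated (armed=T) — contradiction.
Case armed = False:
  (3) forces light = False.
  (2) with armed=F, light=F forces idle = True.
  Constraint (3) is violated (idle=T) — contradiction.
Both cases fail — unsatisfiable.

Unsatisfiable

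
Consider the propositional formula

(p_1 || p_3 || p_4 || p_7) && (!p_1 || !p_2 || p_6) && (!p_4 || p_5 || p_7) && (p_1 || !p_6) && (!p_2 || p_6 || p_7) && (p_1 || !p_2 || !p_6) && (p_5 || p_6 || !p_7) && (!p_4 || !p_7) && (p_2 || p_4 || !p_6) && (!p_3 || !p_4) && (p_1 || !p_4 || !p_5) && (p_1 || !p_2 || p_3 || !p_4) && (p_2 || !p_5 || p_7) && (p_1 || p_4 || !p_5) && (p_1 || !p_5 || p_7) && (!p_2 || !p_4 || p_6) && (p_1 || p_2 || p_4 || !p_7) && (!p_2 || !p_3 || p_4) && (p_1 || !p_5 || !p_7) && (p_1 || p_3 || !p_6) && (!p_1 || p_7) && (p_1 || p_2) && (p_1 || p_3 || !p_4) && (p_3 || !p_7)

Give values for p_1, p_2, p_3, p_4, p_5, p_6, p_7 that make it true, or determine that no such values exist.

p_1 = True, p_2 = False, p_3 = True, p_4 = False, p_5 = True, p_6 = False, p_7 = True

Try p_1 = False:
  (p_1 || !p_6) forces p_6 = False.
  (p_1 || p_2) forces p_2 = True.
  (!p_2 || p_6 || p_7) forces p_7 = True.
  (p_5 || p_6 || !p_7) forces p_5 = True.
  clause (p_1 || !p_5 || !p_7) is falsified — backtrack.
So p_1 = True.
  then (!p_1 || p_7) forces p_7 = True.
  then (p_3 || !p_7) forces p_3 = True.
  then (!p_4 || !p_7) forces p_4 = False.
  then (!p_2 || !p_3 || p_4) forces p_2 = False.
  then (p_2 || p_4 || !p_6) forces p_6 = False.
  then (p_5 || p_6 || !p_7) forces p_5 = True.
All clauses satisfied.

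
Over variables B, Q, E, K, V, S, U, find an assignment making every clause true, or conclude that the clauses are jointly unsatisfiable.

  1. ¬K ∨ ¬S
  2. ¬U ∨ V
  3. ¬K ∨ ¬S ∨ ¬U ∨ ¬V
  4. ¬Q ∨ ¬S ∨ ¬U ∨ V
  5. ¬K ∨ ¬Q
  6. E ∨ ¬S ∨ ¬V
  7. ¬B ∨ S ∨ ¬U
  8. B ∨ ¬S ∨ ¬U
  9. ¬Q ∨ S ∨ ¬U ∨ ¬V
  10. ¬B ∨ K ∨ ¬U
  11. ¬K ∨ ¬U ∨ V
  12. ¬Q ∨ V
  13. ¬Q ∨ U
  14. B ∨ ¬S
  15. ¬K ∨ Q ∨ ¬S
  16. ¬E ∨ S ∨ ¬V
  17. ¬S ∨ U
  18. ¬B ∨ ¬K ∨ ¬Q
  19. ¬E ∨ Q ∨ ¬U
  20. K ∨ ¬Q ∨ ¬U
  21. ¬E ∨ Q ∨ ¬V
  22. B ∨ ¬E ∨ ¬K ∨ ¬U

Set B = False.
  then (B ∨ ¬S) forces S = False.
Try Q = True:
  (¬K ∨ ¬Q) forces K = False.
  (¬Q ∨ V) forces V = True.
  (¬Q ∨ S ∨ ¬U ∨ ¬V) forces U = False.
  clause (¬Q ∨ U) is falsified — backtrack.
So Q = False.
Set E = True.
  then (¬E ∨ S ∨ ¬V) forces V = False.
  then (¬E ∨ Q ∨ ¬U) forces U = False.
Set K = True.
All clauses satisfied.

B: False; Q: False; E: True; K: True; V: False; S: False; U: False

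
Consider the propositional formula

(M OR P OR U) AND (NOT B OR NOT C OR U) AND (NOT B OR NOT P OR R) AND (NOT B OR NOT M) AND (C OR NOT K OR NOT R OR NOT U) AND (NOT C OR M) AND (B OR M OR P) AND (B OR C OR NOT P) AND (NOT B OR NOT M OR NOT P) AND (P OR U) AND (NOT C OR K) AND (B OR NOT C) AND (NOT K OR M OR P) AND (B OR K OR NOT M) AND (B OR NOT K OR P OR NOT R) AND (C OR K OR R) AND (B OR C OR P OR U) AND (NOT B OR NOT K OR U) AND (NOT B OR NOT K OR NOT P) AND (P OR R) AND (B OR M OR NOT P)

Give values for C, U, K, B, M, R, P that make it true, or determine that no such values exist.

C=F; U=F; K=F; B=T; M=F; R=T; P=T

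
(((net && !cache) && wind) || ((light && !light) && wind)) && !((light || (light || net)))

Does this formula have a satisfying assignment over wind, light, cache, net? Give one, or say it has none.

The formula is unsatisfiable.

Case light = True: the conjunct !((light || (light || net))) becomes !((True || True)) = False.
Case light = False: the formula simplifies to ((net && !cache) && wind) && !net.
  net = True: the conjunct !net is False.
  net = False: the conjunct net is False.
Both cases fail — unsatisfiable.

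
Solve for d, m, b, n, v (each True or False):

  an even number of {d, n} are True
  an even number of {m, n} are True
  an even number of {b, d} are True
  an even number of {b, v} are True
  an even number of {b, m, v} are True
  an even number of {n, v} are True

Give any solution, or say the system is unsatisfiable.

d=F; m=F; b=F; n=F; v=F

{d, n}: 0 true → even ✓
{m, n}: 0 true → even ✓
{b, d}: 0 true → even ✓
{b, v}: 0 true → even ✓
{b, m, v}: 0 true → even ✓
{n, v}: 0 true → even ✓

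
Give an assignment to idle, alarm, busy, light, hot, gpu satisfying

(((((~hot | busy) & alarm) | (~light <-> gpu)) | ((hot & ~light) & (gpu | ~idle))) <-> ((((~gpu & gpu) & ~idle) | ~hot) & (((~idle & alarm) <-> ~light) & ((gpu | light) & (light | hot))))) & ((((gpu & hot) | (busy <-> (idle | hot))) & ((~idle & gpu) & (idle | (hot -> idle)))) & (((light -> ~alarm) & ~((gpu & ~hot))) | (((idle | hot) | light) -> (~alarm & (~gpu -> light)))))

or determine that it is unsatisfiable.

Case gpu = True: the formula simplifies to (((((~hot | busy) & alarm) | ~light) | (hot & ~light)) <-> (~hot & (((~idle & alarm) <-> ~light) & (light | hot)))) & (((hot | (busy <-> (idle | hot))) & (~idle & (idle | (hot -> idle)))) & (((light -> ~alarm) & ~(~hot)) | (((idle | hot) | light) -> ~alarm))).
  idle = True: the conjunct ~idle is False.
  idle = False: simplifies to (((((~hot | busy) & alarm) | ~light) | (hot & ~light)) <-> (~hot & ((alarm <-> ~light) & (light | hot)))) & (((hot | (busy <-> hot)) & ~hot) & (((light -> ~alarm) & ~(~hot)) | ((hot | light) -> ~alarm))).
    hot = True: the conjunct ~hot is False.
    hot = False: simplifies to ((alarm | ~light) <-> ((alarm <-> ~light) & light)) & (~busy & (light -> ~alarm)).
      light = True: simplifies to (alarm <-> ~alarm) & (~busy & ~alarm).
        alarm = True: the conjunct alarm <-> ~alarm becomes True <-> ~True = False.
        alarm = False: the conjunct alarm <-> ~alarm becomes False <-> ~False = False.
      light = False: the conjunct (alarm | ~light) <-> ((alarm <-> ~light) & light) becomes (alarm | True) <-> (alarm & False) = False.
Case gpu = False: the conjunct gpu is False.
Both cases fail — unsatisfiable.

No satisfying assignment exists.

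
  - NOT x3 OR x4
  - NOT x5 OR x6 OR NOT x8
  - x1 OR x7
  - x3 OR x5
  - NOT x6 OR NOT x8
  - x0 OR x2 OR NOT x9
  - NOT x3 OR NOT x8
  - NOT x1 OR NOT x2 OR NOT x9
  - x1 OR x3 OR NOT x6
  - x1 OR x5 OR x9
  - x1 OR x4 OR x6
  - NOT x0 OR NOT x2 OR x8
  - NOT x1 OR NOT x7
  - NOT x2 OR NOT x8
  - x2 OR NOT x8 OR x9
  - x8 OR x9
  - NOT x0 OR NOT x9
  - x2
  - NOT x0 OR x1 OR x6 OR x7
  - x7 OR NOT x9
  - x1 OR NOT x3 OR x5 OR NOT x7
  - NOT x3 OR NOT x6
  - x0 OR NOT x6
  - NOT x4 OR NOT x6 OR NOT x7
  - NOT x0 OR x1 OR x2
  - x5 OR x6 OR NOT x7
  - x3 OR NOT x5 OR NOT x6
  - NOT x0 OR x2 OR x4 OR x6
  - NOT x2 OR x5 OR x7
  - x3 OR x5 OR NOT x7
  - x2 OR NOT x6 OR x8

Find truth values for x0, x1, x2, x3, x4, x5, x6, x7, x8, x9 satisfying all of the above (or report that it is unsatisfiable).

x0: False, x1: False, x2: True, x3: False, x4: True, x5: True, x6: False, x7: True, x8: False, x9: True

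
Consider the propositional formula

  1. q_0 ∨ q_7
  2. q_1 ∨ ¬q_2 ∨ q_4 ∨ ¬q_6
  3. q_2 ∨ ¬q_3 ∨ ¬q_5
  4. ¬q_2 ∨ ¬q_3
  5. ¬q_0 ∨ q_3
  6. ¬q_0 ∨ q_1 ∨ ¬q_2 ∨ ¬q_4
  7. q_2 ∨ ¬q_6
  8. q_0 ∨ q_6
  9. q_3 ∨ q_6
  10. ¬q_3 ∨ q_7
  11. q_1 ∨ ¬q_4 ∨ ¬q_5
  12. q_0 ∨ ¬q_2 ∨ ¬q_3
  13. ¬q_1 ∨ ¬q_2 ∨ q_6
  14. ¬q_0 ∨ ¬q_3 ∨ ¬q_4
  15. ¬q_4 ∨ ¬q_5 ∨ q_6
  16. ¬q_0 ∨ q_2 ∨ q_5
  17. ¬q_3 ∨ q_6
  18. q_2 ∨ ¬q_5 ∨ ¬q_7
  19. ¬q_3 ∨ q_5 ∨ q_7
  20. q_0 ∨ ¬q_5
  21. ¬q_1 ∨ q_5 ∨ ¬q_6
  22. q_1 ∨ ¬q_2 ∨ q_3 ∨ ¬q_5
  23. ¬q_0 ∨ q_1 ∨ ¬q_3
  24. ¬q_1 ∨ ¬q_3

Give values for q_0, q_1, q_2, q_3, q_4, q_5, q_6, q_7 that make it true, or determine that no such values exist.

q_0=F; q_1=F; q_2=T; q_3=F; q_4=T; q_5=F; q_6=T; q_7=T

Set q_0 = False.
  then (q_0 ∨ q_7) forces q_7 = True.
  then (q_0 ∨ q_6) forces q_6 = True.
  then (q_0 ∨ ¬q_5) forces q_5 = False.
  then (¬q_1 ∨ q_5 ∨ ¬q_6) forces q_1 = False.
  then (q_2 ∨ ¬q_6) forces q_2 = True.
  then (q_0 ∨ ¬q_2 ∨ ¬q_3) forces q_3 = False.
  then (q_1 ∨ ¬q_2 ∨ q_4 ∨ ¬q_6) forces q_4 = True.
All clauses satisfied.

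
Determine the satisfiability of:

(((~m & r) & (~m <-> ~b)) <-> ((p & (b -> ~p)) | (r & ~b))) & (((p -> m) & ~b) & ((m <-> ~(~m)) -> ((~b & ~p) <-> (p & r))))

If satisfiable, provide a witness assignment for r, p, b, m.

Case b = True: the conjunct ~b is False.
Case b = False: the formula simplifies to (((~m & r) & ~m) <-> (p | r)) & ((p -> m) & ((m <-> ~(~m)) -> (~p <-> (p & r)))).
  m = True: simplifies to ~((p | r)) & (~p <-> (p & r)).
    p = True: the conjunct ~((p | r)) becomes ~((True | r)) = False.
    p = False: the conjunct ~p <-> (p & r) becomes ~False <-> (False & r) = False.
  m = False: simplifies to (r <-> (p | r)) & (~p & (~p <-> (p & r))).
    p = True: the conjunct ~p is False.
    p = False: the conjunct ~p <-> (p & r) becomes ~False <-> (False & r) = False.
Both cases fail — unsatisfiable.

Unsatisfiable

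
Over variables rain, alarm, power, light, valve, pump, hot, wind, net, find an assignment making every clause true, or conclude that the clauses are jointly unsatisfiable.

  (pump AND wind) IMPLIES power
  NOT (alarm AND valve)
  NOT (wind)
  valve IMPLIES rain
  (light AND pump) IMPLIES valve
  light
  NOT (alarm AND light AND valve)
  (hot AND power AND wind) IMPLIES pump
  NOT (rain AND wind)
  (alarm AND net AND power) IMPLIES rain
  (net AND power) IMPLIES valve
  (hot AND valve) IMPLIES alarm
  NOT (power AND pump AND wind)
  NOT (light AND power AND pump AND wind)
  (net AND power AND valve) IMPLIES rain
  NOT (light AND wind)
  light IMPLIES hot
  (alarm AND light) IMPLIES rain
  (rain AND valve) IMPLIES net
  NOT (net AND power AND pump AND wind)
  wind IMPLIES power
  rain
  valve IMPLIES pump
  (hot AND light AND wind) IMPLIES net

rain = True, alarm = False, power = False, light = True, valve = False, pump = False, hot = True, wind = False, net = True

Unit clause (rain) forces rain = True.
Unit clause (light) forces light = True.
Unit clause (NOT wind) forces wind = False.
In (hot OR NOT light) only hot is left, so hot = True.
Set alarm = False.
  then (alarm OR NOT hot OR NOT valve) forces valve = False.
  then (NOT light OR NOT pump OR valve) forces pump = False.
Set power = False.
Set net = True.
All clauses satisfied.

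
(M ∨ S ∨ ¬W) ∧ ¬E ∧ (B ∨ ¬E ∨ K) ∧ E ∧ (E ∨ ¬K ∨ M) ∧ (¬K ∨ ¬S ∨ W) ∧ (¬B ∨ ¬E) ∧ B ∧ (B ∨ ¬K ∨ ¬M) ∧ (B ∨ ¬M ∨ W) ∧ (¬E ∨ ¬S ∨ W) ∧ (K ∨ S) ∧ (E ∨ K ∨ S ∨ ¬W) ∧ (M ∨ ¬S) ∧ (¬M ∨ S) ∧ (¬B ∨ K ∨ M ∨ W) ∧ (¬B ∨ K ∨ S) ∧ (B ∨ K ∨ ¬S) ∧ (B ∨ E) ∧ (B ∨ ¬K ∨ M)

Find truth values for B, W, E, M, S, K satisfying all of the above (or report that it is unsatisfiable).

The formula is unsatisfiable.

Case E = True:
  Clause (¬E) is falsified — contradiction.
Case E = False:
  Clause (E) is falsified — contradiction.
Both cases fail, so the formula is unsatisfiable.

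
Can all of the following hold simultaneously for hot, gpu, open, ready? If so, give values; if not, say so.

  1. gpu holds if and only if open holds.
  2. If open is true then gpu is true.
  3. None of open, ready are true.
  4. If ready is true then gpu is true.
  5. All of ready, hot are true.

Case ready = True:
  Constraint (3) is violated (ready=T) — contradiction.
Case ready = False:
  Constraint (5) is violated (ready=F) — contradiction.
Both cases fail — unsatisfiable.

UNSATISFIABLE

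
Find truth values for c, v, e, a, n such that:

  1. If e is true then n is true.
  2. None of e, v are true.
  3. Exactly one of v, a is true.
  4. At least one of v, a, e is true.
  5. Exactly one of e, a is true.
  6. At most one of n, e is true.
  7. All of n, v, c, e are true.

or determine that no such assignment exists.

No satisfying assignment exists.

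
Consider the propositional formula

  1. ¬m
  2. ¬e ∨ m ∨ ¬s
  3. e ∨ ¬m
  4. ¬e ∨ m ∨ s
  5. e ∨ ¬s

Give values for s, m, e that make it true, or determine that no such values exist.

s = False, m = False, e = False

Unit clause (¬m) forces m = False.
Set s = False.
  then (¬e ∨ m ∨ s) forces e = False.
Check each clause:
  (¬m): ¬m holds.
  (¬e ∨ m ∨ ¬s): ¬e holds.
  (e ∨ ¬m): ¬m holds.
  (¬e ∨ m ∨ s): ¬e holds.
  (e ∨ ¬s): ¬s holds.
All clauses satisfied.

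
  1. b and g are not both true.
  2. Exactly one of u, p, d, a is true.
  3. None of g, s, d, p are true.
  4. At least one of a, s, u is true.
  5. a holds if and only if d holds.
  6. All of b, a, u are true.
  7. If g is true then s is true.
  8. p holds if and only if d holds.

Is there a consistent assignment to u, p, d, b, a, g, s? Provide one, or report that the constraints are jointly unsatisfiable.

Unsatisfiable

Case a = True:
  (2) with a=T forces u = False.
  Constraint (6) is violated (u=F) — contradiction.
Case a = False:
  Constraint (6) is violated (a=F) — contradiction.
Both cases fail — unsatisfiable.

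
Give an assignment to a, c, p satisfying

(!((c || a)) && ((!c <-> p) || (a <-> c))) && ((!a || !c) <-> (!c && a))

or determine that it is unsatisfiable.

Case a = True: the conjunct !((c || a)) becomes !((c || True)) = False.
Case a = False: the conjunct (!a || !c) <-> (!c && a) becomes (True || !c) <-> (!c && False) = False.
Both cases fail — unsatisfiable.

Unsatisfiable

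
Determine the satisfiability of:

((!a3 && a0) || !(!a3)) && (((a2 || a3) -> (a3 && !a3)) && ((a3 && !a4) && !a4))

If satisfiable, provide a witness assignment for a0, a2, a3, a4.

No satisfying assignment exists.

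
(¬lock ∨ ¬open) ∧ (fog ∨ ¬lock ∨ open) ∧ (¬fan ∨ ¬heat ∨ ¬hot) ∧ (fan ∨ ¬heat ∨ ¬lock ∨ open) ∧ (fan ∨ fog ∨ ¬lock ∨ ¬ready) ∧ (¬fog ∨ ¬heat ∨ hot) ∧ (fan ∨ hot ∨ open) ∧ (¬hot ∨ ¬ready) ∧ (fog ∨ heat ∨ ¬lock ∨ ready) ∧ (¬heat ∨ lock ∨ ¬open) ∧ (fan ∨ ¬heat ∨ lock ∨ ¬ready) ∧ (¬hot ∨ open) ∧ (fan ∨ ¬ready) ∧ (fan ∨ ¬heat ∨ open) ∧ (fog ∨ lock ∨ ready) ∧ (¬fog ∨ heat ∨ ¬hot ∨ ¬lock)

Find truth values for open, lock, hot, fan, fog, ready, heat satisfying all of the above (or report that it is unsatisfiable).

open = True, lock = False, hot = False, fan = True, fog = True, ready = False, heat = False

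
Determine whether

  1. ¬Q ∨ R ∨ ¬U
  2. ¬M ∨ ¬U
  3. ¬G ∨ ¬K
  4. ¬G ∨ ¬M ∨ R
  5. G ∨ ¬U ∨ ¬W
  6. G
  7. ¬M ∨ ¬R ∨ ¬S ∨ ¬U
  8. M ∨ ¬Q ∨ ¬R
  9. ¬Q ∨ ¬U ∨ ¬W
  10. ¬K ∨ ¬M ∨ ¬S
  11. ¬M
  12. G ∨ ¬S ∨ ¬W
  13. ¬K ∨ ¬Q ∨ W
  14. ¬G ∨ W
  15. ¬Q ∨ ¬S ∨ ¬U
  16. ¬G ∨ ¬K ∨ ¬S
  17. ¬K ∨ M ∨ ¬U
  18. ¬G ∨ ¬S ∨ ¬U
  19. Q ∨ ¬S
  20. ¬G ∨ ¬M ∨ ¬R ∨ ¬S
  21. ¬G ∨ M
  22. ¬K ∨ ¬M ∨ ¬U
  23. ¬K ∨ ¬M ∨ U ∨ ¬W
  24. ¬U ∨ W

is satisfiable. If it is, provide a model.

Case M = True:
  Clause (¬M) is falsified — contradiction.
Case M = False:
  (G) forces G = True.
  Clause (¬G ∨ M) is falsified — contradiction.
Both cases fail, so the formula is unsatisfiable.

Unsatisfiable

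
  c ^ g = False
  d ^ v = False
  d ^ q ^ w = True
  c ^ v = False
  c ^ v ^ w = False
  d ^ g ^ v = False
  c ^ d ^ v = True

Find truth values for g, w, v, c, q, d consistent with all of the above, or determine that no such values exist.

Adding constraints 1, 6, 7 mod 2: every variable appears an even number of times on the left, so the left side is 0.
But the right sides sum to 1 (mod 2). 0 ≠ 1 — the system is inconsistent.

Unsatisfiable — no assignment works.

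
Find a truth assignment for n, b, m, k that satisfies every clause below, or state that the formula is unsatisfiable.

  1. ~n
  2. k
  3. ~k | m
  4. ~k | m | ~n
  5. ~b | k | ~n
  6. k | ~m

Unit clause (~n) forces n = False.
Unit clause (k) forces k = True.
In (~k | m) only m is left, so m = True.
Set b = True.
Check each clause:
  (~n): ~n holds.
  (k): k holds.
  (~k | m): m holds.
  (~k | m | ~n): m holds.
  (~b | k | ~n): k holds.
  (k | ~m): k holds.
All clauses satisfied.

n=F, b=T, m=T, k=T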